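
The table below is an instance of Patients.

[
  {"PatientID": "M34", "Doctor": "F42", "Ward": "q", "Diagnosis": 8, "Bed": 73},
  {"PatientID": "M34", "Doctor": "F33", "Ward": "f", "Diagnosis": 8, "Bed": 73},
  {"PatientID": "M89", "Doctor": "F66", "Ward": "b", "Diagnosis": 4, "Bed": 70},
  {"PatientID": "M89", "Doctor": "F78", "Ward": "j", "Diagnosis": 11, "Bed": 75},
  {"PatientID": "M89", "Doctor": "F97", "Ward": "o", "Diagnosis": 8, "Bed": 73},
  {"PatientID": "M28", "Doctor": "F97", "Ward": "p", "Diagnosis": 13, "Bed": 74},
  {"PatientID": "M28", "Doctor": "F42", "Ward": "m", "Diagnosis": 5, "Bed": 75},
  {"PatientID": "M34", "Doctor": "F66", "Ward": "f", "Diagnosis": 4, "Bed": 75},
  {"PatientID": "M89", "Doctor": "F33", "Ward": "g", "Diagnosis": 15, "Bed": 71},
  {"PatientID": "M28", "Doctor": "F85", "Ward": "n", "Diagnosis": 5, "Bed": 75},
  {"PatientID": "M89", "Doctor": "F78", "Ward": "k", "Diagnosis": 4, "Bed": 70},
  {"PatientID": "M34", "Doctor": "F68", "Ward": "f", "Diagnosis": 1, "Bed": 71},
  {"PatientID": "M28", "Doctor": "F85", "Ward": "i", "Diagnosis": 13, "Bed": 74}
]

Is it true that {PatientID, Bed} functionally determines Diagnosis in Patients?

Yes

(PatientID=M34, Bed=73): 2 rows → Diagnosis = 8, 8 ✓
(PatientID=M89, Bed=70): 2 rows → Diagnosis = 4, 4 ✓
(PatientID=M89, Bed=75): 1 row → Diagnosis = 11 ✓
(PatientID=M89, Bed=73): 1 row → Diagnosis = 8 ✓
(PatientID=M28, Bed=74): 2 rows → Diagnosis = 13, 13 ✓
(PatientID=M28, Bed=75): 2 rows → Diagnosis = 5, 5 ✓
(PatientID=M34, Bed=75): 1 row → Diagnosis = 4 ✓
(PatientID=M89, Bed=71): 1 row → Diagnosis = 15 ✓
(PatientID=M34, Bed=71): 1 row → Diagnosis = 1 ✓
Every {PatientID, Bed} value is associated with a single Diagnosis value, so {PatientID, Bed} → Diagnosis holds.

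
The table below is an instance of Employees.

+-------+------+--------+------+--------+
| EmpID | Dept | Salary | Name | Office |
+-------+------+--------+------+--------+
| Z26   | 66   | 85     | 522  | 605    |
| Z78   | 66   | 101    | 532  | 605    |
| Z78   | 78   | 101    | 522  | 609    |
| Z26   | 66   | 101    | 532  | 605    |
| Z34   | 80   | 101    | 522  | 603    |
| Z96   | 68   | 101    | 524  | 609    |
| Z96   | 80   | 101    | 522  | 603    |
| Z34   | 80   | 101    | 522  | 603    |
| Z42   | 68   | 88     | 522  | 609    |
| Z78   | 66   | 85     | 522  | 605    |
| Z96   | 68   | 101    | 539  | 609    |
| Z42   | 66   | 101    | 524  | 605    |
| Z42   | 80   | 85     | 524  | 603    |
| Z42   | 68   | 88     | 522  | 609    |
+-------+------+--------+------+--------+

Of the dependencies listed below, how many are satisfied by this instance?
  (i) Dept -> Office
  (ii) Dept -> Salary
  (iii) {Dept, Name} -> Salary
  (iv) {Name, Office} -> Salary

(i) Dept -> Office: every LHS value maps to a single RHS value — holds.
(ii) Dept -> Salary: Dept=66: 5 rows → Salary takes values {85, 101} — violation; Dept=80: 4 rows → Salary takes values {101, 85} — violation; Dept=68: 4 rows → Salary takes values {101, 88} — violation — fails.
(iii) {Dept, Name} -> Salary: every LHS value maps to a single RHS value — holds.
(iv) {Name, Office} -> Salary: (Name=522, Office=609): 3 rows → Salary takes values {101, 88} — violation — fails.
2 of the 4 dependencies hold.

2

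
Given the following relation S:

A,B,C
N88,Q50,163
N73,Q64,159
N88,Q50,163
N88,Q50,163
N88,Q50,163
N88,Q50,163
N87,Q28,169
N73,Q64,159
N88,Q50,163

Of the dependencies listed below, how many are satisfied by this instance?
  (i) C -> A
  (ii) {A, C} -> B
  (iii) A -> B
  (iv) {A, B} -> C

(i) C -> A: every LHS value maps to a single RHS value — holds.
(ii) {A, C} -> B: every LHS value maps to a single RHS value — holds.
(iii) A -> B: every LHS value maps to a single RHS value — holds.
(iv) {A, B} -> C: every LHS value maps to a single RHS value — holds.
4 of the 4 dependencies hold.

4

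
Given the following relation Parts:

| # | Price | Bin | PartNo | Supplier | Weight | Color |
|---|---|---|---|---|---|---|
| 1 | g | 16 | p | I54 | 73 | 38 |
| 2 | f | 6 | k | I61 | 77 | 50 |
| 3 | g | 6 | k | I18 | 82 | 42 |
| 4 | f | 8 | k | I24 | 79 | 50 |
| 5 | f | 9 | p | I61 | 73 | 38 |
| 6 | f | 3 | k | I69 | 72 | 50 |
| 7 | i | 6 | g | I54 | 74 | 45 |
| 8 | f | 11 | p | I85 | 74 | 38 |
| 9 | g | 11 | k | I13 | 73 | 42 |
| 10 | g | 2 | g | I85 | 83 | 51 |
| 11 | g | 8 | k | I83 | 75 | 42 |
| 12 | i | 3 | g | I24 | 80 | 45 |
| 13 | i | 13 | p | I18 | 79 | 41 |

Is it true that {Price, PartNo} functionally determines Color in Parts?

Yes

(Price=g, PartNo=p): row 1 → Color = 38 ✓
(Price=f, PartNo=k): rows 2, 4, 6 → Color = 50, 50, 50 ✓
(Price=g, PartNo=k): rows 3, 9, 11 → Color = 42, 42, 42 ✓
(Price=f, PartNo=p): rows 5, 8 → Color = 38, 38 ✓
(Price=i, PartNo=g): rows 7, 12 → Color = 45, 45 ✓
(Price=g, PartNo=g): row 10 → Color = 51 ✓
(Price=i, PartNo=p): row 13 → Color = 41 ✓
Every {Price, PartNo} value is associated with a single Color value, so {Price, PartNo} → Color holds.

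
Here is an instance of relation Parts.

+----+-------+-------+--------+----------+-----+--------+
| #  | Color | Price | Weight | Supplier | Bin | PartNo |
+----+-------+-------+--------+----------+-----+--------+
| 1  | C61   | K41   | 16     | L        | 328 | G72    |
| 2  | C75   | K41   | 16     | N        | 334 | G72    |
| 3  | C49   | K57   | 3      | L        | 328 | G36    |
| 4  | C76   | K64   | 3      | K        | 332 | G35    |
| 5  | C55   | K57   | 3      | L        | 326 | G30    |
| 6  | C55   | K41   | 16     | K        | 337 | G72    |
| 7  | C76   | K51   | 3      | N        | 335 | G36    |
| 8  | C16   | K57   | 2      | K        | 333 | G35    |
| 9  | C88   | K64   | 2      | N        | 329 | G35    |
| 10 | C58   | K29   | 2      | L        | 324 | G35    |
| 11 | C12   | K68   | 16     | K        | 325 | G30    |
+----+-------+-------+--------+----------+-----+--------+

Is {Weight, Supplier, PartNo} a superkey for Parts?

Yes

All 11 rows have distinct {Weight, Supplier, PartNo} values, so {Weight, Supplier, PartNo} → (all attributes) holds and {Weight, Supplier, PartNo} is a superkey.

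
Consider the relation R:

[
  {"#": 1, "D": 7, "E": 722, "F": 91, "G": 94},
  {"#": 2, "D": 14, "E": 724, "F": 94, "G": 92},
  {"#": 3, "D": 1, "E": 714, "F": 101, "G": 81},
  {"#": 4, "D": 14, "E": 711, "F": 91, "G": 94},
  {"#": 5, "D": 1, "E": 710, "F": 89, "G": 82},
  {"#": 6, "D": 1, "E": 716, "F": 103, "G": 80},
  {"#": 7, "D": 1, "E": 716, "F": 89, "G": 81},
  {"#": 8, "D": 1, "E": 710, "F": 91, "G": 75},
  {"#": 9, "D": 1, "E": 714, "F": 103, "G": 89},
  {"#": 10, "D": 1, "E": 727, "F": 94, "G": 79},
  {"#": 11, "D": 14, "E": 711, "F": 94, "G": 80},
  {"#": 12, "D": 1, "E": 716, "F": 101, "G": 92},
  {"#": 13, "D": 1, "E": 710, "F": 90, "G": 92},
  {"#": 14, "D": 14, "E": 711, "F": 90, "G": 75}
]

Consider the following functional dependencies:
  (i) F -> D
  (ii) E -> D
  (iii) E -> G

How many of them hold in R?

1

(i) F -> D: F=91: rows 1, 4, 8 → D takes values {7, 14, 1} — violation; F=94: rows 2, 10, 11 → D takes values {14, 1} — violation; F=90: rows 13, 14 → D takes values {1, 14} — violation — fails.
(ii) E -> D: every LHS value maps to a single RHS value — holds.
(iii) E -> G: E=714: rows 3, 9 → G takes values {81, 89} — violation; E=711: rows 4, 11, 14 → G takes values {94, 80, 75} — violation; E=710: rows 5, 8, 13 → G takes values {82, 75, 92} — violation; E=716: rows 6, 7, 12 → G takes values {80, 81, 92} — violation — fails.
1 of the 3 dependencies holds.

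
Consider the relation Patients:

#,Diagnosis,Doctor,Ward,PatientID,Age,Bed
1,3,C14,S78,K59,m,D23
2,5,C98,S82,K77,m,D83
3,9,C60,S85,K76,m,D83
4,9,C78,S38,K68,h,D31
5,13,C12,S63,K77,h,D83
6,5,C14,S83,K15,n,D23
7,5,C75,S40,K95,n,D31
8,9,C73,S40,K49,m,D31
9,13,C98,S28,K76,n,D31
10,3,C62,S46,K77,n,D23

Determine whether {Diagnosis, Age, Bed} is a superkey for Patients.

Yes

All 10 rows have distinct {Diagnosis, Age, Bed} values, so {Diagnosis, Age, Bed} → (all attributes) holds and {Diagnosis, Age, Bed} is a superkey.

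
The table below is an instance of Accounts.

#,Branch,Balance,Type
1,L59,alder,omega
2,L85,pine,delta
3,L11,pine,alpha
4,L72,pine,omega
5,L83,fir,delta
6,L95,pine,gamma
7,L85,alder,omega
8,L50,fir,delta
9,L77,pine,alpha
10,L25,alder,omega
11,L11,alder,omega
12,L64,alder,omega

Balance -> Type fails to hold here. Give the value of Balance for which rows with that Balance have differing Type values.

Balance=alder: rows 1, 7, 10, 11, 12 → Type = omega, omega, omega, omega, omega ✓
Balance=pine: rows 2, 3, 4, 6, 9 → Type takes values {delta, alpha, omega, gamma} — violation
Balance=fir: rows 5, 8 → Type = delta, delta ✓
The only Balance value with inconsistent Type is Balance=pine.

pine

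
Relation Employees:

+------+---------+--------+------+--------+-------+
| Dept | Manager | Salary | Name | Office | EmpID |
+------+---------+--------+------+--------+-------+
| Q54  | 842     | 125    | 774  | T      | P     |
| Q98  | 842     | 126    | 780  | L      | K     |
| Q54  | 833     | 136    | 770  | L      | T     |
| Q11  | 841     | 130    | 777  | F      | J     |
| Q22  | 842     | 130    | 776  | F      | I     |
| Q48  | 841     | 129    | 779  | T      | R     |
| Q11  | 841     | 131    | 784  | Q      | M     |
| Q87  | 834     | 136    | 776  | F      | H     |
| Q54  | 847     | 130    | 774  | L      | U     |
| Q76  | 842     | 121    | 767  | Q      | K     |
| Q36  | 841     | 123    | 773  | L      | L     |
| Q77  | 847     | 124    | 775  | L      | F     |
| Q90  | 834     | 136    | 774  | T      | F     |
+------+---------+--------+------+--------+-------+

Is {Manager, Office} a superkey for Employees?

Two distinct rows share (Manager=847, Office=L), so {Manager, Office} does not determine every attribute — not a superkey.

No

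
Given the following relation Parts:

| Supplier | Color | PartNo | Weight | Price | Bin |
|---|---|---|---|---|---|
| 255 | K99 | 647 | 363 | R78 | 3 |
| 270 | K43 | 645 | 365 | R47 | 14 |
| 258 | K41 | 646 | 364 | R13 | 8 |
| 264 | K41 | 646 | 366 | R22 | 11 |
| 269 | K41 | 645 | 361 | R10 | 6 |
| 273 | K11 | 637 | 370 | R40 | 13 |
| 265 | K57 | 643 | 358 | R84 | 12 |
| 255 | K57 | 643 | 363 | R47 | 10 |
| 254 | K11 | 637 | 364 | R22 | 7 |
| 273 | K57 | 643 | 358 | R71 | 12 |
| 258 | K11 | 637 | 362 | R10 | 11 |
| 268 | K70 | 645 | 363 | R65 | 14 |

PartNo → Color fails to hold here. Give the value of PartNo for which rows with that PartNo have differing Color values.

PartNo=647: 1 row → Color = K99 ✓
PartNo=645: 3 rows → Color takes values {K43, K41, K70} — violation
PartNo=646: 2 rows → Color = K41, K41 ✓
PartNo=637: 3 rows → Color = K11, K11, K11 ✓
PartNo=643: 3 rows → Color = K57, K57, K57 ✓
The only PartNo value with inconsistent Color is PartNo=645.

645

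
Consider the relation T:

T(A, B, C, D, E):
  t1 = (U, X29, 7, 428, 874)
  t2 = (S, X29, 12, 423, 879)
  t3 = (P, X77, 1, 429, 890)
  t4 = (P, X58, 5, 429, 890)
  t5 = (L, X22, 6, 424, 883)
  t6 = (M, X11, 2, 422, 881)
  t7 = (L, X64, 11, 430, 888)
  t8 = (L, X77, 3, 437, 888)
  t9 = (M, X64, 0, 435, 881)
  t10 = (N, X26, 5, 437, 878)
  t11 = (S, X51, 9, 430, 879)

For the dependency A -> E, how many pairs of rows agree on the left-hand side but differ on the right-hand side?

A=S: all 2 rows agree on E — 0 pairs.
A=P: all 2 rows agree on E — 0 pairs.
A=L: violating pairs (5,7), (5,8) — 2 pairs.
A=M: all 2 rows agree on E — 0 pairs.

2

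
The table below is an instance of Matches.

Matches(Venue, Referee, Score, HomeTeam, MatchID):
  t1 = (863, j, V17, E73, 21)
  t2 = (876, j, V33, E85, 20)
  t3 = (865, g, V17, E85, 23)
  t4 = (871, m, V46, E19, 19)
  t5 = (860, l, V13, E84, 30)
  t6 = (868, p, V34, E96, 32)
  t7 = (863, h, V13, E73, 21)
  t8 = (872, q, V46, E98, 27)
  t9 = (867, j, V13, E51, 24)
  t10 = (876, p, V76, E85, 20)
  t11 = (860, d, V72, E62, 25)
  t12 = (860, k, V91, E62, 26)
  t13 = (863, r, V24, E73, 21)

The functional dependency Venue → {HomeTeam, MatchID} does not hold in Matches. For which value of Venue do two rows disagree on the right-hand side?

860

Venue=863: rows 1, 7, 13 → {HomeTeam,MatchID} = (E73, 21), (E73, 21), (E73, 21) ✓
Venue=876: rows 2, 10 → {HomeTeam,MatchID} = (E85, 20), (E85, 20) ✓
Venue=865: row 3 → {HomeTeam,MatchID} = (E85, 23) ✓
Venue=871: row 4 → {HomeTeam,MatchID} = (E19, 19) ✓
Venue=860: rows 5, 11, 12 → {HomeTeam,MatchID} takes values {(E84, 30), (E62, 25), (E62, 26)} — violation
Venue=868: row 6 → {HomeTeam,MatchID} = (E96, 32) ✓
Venue=872: row 8 → {HomeTeam,MatchID} = (E98, 27) ✓
Venue=867: row 9 → {HomeTeam,MatchID} = (E51, 24) ✓
The only Venue value with inconsistent RHS is Venue=860.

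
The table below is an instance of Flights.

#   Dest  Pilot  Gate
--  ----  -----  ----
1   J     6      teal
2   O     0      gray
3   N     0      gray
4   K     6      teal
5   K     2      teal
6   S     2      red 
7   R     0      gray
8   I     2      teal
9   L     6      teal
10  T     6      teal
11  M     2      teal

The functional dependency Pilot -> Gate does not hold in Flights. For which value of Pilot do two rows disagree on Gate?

2

Pilot=6: rows 1, 4, 9, 10 → Gate = teal, teal, teal, teal ✓
Pilot=0: rows 2, 3, 7 → Gate = gray, gray, gray ✓
Pilot=2: rows 5, 6, 8, 11 → Gate takes values {teal, red} — violation
The only Pilot value with inconsistent Gate is Pilot=2.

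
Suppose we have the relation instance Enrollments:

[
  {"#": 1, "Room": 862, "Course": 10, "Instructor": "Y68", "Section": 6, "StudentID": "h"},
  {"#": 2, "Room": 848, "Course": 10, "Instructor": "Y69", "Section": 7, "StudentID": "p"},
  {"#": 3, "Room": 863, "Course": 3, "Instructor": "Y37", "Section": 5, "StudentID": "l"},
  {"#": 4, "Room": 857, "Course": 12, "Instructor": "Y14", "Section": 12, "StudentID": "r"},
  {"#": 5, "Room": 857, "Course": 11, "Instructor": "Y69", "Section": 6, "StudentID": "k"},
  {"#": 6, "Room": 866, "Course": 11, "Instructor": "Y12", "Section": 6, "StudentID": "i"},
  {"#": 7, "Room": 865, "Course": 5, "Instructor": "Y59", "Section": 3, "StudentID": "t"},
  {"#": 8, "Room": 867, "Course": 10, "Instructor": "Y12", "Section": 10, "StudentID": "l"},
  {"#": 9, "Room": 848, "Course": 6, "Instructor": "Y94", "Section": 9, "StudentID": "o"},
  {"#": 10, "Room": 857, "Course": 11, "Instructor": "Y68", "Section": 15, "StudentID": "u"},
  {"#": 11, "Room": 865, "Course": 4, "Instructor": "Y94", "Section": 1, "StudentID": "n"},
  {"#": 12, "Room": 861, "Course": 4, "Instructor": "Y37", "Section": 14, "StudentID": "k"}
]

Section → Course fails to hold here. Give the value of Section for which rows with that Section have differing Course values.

6

Section=6: rows 1, 5, 6 → Course takes values {10, 11} — violation
Section=7: row 2 → Course = 10 ✓
Section=5: row 3 → Course = 3 ✓
Section=12: row 4 → Course = 12 ✓
Section=3: row 7 → Course = 5 ✓
Section=10: row 8 → Course = 10 ✓
Section=9: row 9 → Course = 6 ✓
Section=15: row 10 → Course = 11 ✓
Section=1: row 11 → Course = 4 ✓
Section=14: row 12 → Course = 4 ✓
The only Section value with inconsistent Course is Section=6.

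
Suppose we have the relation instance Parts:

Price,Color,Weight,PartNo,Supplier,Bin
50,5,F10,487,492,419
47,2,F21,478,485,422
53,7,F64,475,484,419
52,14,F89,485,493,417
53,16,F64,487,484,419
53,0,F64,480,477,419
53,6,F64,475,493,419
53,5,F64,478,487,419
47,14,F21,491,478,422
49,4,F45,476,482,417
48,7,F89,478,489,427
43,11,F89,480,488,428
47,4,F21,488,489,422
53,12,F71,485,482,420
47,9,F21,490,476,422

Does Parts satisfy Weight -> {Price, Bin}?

No

Weight=F10: 1 row → {Price,Bin} = (50, 419) ✓
Weight=F21: 4 rows → {Price,Bin} = (47, 422), (47, 422), (47, 422), (47, 422) ✓
Weight=F64: 5 rows → {Price,Bin} = (53, 419), (53, 419), (53, 419), (53, 419), (53, 419) ✓
Weight=F89: 3 rows → {Price,Bin} takes values {(52, 417), (48, 427), (43, 428)} — violation
Weight=F45: 1 row → {Price,Bin} = (49, 417) ✓
Weight=F71: 1 row → {Price,Bin} = (53, 420) ✓
Two rows agree on Weight but differ on {Price, Bin}, so Weight -> {Price, Bin} does not hold.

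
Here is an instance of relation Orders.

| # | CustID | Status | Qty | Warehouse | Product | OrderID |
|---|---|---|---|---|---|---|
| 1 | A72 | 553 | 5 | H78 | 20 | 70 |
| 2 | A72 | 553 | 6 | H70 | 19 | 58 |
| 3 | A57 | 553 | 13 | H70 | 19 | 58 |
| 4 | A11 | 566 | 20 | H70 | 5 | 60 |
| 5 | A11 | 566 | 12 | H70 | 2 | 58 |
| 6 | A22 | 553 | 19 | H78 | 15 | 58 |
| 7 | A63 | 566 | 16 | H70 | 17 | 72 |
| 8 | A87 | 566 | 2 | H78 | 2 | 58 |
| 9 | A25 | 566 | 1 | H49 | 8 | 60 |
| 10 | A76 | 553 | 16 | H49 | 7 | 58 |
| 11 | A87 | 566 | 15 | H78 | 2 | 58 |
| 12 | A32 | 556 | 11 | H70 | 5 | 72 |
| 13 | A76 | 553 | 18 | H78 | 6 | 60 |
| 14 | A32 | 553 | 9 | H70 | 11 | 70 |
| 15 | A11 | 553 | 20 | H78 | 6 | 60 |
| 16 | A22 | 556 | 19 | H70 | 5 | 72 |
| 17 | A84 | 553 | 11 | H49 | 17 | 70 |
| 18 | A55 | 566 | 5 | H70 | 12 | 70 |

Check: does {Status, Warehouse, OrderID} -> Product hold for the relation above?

Yes

(Status=553, Warehouse=H78, OrderID=70): row 1 → Product = 20 ✓
(Status=553, Warehouse=H70, OrderID=58): rows 2, 3 → Product = 19, 19 ✓
(Status=566, Warehouse=H70, OrderID=60): row 4 → Product = 5 ✓
(Status=566, Warehouse=H70, OrderID=58): row 5 → Product = 2 ✓
(Status=553, Warehouse=H78, OrderID=58): row 6 → Product = 15 ✓
(Status=566, Warehouse=H70, OrderID=72): row 7 → Product = 17 ✓
(Status=566, Warehouse=H78, OrderID=58): rows 8, 11 → Product = 2, 2 ✓
(Status=566, Warehouse=H49, OrderID=60): row 9 → Product = 8 ✓
(Status=553, Warehouse=H49, OrderID=58): row 10 → Product = 7 ✓
(Status=556, Warehouse=H70, OrderID=72): rows 12, 16 → Product = 5, 5 ✓
(Status=553, Warehouse=H78, OrderID=60): rows 13, 15 → Product = 6, 6 ✓
(Status=553, Warehouse=H70, OrderID=70): row 14 → Product = 11 ✓
(Status=553, Warehouse=H49, OrderID=70): row 17 → Product = 17 ✓
(Status=566, Warehouse=H70, OrderID=70): row 18 → Product = 12 ✓
Every {Status, Warehouse, OrderID} value is associated with a single Product value, so {Status, Warehouse, OrderID} -> Product holds.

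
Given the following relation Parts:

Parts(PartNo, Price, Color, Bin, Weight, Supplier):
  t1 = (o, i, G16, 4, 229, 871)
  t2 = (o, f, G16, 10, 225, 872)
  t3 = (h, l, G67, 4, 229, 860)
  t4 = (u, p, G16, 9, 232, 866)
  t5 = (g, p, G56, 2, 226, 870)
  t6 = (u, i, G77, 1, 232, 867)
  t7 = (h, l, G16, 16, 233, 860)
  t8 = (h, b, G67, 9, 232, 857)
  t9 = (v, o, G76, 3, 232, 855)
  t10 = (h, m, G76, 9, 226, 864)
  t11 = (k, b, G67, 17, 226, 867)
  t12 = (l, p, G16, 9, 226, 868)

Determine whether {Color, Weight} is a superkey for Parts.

All 12 rows have distinct {Color, Weight} values, so {Color, Weight} → (all attributes) holds and {Color, Weight} is a superkey.

Yes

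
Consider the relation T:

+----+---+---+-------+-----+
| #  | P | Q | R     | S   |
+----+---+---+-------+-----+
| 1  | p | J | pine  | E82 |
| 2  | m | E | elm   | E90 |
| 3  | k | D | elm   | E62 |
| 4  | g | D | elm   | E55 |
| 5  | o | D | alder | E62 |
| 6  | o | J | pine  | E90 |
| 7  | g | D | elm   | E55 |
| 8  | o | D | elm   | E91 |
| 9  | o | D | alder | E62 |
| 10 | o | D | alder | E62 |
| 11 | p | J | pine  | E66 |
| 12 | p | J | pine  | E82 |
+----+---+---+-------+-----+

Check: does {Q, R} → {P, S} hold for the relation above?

No

(Q=J, R=pine): rows 1, 6, 11, 12 → {P,S} takes values {(p, E82), (o, E90), (p, E66)} — violation
(Q=E, R=elm): row 2 → {P,S} = (m, E90) ✓
(Q=D, R=elm): rows 3, 4, 7, 8 → {P,S} takes values {(k, E62), (g, E55), (o, E91)} — violation
(Q=D, R=alder): rows 5, 9, 10 → {P,S} = (o, E62), (o, E62), (o, E62) ✓
Two rows agree on {Q, R} but differ on {P, S}, so {Q, R} → {P, S} does not hold.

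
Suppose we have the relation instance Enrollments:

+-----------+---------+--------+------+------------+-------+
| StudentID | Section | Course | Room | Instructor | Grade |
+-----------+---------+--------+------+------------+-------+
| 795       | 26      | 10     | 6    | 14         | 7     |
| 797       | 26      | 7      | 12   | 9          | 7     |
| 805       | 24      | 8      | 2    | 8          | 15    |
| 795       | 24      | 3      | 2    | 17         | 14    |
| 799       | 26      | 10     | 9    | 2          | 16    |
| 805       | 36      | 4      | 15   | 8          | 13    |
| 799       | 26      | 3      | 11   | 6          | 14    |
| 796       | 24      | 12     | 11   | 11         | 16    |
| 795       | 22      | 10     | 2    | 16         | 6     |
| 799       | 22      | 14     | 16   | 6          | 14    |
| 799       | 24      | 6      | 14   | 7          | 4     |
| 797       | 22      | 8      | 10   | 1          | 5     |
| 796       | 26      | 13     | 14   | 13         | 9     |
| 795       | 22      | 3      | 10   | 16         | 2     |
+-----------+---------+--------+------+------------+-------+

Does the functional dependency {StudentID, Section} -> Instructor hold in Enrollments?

No

(StudentID=795, Section=26): 1 row → Instructor = 14 ✓
(StudentID=797, Section=26): 1 row → Instructor = 9 ✓
(StudentID=805, Section=24): 1 row → Instructor = 8 ✓
(StudentID=795, Section=24): 1 row → Instructor = 17 ✓
(StudentID=799, Section=26): 2 rows → Instructor takes values {2, 6} — violation
(StudentID=805, Section=36): 1 row → Instructor = 8 ✓
(StudentID=796, Section=24): 1 row → Instructor = 11 ✓
(StudentID=795, Section=22): 2 rows → Instructor = 16, 16 ✓
(StudentID=799, Section=22): 1 row → Instructor = 6 ✓
(StudentID=799, Section=24): 1 row → Instructor = 7 ✓
(StudentID=797, Section=22): 1 row → Instructor = 1 ✓
(StudentID=796, Section=26): 1 row → Instructor = 13 ✓
Two rows agree on {StudentID, Section} but differ on Instructor, so {StudentID, Section} -> Instructor does not hold.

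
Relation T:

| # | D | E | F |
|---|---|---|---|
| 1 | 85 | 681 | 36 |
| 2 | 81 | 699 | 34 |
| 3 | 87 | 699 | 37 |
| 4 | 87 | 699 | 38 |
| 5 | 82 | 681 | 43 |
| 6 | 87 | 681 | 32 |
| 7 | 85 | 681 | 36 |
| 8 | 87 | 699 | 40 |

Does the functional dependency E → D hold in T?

E=681: rows 1, 5, 6, 7 → D takes values {85, 82, 87} — violation
E=699: rows 2, 3, 4, 8 → D takes values {81, 87} — violation
Two rows agree on E but differ on D, so E → D does not hold.

No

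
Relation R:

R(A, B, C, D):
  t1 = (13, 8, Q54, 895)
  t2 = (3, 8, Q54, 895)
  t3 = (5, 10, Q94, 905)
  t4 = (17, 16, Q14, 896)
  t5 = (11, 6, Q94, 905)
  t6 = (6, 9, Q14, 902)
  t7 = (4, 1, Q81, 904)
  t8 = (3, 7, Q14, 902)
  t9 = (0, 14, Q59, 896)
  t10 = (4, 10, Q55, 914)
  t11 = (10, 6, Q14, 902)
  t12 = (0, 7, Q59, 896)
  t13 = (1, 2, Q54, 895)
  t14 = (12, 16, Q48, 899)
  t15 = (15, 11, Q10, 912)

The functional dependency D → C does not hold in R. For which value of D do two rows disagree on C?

D=895: rows 1, 2, 13 → C = Q54, Q54, Q54 ✓
D=905: rows 3, 5 → C = Q94, Q94 ✓
D=896: rows 4, 9, 12 → C takes values {Q14, Q59} — violation
D=902: rows 6, 8, 11 → C = Q14, Q14, Q14 ✓
D=904: row 7 → C = Q81 ✓
D=914: row 10 → C = Q55 ✓
D=899: row 14 → C = Q48 ✓
D=912: row 15 → C = Q10 ✓
The only D value with inconsistent C is D=896.

896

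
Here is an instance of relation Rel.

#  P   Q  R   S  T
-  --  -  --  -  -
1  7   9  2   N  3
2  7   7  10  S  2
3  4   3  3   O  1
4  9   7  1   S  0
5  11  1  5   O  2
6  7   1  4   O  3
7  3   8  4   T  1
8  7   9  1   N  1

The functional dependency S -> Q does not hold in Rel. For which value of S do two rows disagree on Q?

S=N: rows 1, 8 → Q = 9, 9 ✓
S=S: rows 2, 4 → Q = 7, 7 ✓
S=O: rows 3, 5, 6 → Q takes values {3, 1} — violation
S=T: row 7 → Q = 8 ✓
The only S value with inconsistent Q is S=O.

O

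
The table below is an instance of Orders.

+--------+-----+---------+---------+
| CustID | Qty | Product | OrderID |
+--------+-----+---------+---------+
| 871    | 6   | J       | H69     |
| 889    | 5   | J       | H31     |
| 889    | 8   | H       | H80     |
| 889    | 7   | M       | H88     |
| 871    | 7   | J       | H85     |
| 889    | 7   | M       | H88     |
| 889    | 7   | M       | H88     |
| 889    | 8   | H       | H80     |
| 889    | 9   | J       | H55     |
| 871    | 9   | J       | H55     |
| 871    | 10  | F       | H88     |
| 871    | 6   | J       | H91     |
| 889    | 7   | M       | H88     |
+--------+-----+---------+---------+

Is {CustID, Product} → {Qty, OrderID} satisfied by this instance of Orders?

(CustID=871, Product=J): 4 rows → {Qty,OrderID} takes values {(6, H69), (7, H85), (9, H55), (6, H91)} — violation
(CustID=889, Product=J): 2 rows → {Qty,OrderID} takes values {(5, H31), (9, H55)} — violation
(CustID=889, Product=H): 2 rows → {Qty,OrderID} = (8, H80), (8, H80) ✓
(CustID=889, Product=M): 4 rows → {Qty,OrderID} = (7, H88), (7, H88), (7, H88), (7, H88) ✓
(CustID=871, Product=F): 1 row → {Qty,OrderID} = (10, H88) ✓
Two rows agree on {CustID, Product} but differ on {Qty, OrderID}, so {CustID, Product} → {Qty, OrderID} does not hold.

No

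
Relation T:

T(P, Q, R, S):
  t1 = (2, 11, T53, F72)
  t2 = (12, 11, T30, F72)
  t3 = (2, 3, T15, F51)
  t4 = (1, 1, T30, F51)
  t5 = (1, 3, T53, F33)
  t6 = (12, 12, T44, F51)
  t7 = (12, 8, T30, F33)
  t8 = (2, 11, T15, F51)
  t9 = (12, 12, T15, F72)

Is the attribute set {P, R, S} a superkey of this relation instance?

Rows 3 and 8 have the same {P, R, S} value (P=2, R=T15, S=F51) but are distinct tuples, so {P, R, S} does not determine every attribute — not a superkey.

No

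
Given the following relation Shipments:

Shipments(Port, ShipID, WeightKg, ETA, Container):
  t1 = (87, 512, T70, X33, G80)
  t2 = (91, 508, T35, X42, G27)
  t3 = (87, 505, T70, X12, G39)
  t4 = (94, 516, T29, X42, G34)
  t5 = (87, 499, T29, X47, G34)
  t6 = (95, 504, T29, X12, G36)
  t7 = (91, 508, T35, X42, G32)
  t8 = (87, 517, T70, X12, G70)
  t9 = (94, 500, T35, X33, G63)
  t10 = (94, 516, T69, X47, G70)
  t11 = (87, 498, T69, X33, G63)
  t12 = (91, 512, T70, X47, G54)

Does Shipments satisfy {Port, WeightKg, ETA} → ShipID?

(Port=87, WeightKg=T70, ETA=X33): row 1 → ShipID = 512 ✓
(Port=91, WeightKg=T35, ETA=X42): rows 2, 7 → ShipID = 508, 508 ✓
(Port=87, WeightKg=T70, ETA=X12): rows 3, 8 → ShipID takes values {505, 517} — violation
(Port=94, WeightKg=T29, ETA=X42): row 4 → ShipID = 516 ✓
(Port=87, WeightKg=T29, ETA=X47): row 5 → ShipID = 499 ✓
(Port=95, WeightKg=T29, ETA=X12): row 6 → ShipID = 504 ✓
(Port=94, WeightKg=T35, ETA=X33): row 9 → ShipID = 500 ✓
(Port=94, WeightKg=T69, ETA=X47): row 10 → ShipID = 516 ✓
(Port=87, WeightKg=T69, ETA=X33): row 11 → ShipID = 498 ✓
(Port=91, WeightKg=T70, ETA=X47): row 12 → ShipID = 512 ✓
Two rows agree on {Port, WeightKg, ETA} but differ on ShipID, so {Port, WeightKg, ETA} → ShipID does not hold.

No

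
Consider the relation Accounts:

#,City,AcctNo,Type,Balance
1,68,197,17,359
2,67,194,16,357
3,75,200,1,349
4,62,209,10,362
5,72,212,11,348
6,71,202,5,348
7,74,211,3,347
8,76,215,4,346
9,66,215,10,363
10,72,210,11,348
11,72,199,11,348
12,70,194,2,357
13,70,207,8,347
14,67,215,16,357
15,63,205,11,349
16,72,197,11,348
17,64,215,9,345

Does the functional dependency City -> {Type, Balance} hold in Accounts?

No

City=68: row 1 → {Type,Balance} = (17, 359) ✓
City=67: rows 2, 14 → {Type,Balance} = (16, 357), (16, 357) ✓
City=75: row 3 → {Type,Balance} = (1, 349) ✓
City=62: row 4 → {Type,Balance} = (10, 362) ✓
City=72: rows 5, 10, 11, 16 → {Type,Balance} = (11, 348), (11, 348), (11, 348), (11, 348) ✓
City=71: row 6 → {Type,Balance} = (5, 348) ✓
City=74: row 7 → {Type,Balance} = (3, 347) ✓
City=76: row 8 → {Type,Balance} = (4, 346) ✓
City=66: row 9 → {Type,Balance} = (10, 363) ✓
City=70: rows 12, 13 → {Type,Balance} takes values {(2, 357), (8, 347)} — violation
City=63: row 15 → {Type,Balance} = (11, 349) ✓
City=64: row 17 → {Type,Balance} = (9, 345) ✓
Two rows agree on City but differ on {Type, Balance}, so City -> {Type, Balance} does not hold.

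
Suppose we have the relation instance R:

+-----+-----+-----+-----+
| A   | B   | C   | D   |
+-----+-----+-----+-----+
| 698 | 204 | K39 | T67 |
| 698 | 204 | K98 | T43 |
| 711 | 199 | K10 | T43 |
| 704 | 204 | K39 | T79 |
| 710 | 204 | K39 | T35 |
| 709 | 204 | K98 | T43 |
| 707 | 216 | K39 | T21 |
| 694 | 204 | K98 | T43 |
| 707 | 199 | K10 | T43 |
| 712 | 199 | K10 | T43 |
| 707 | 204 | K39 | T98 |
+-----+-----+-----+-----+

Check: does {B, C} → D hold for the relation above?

(B=204, C=K39): 4 rows → D takes values {T67, T79, T35, T98} — violation
(B=204, C=K98): 3 rows → D = T43, T43, T43 ✓
(B=199, C=K10): 3 rows → D = T43, T43, T43 ✓
(B=216, C=K39): 1 row → D = T21 ✓
Two rows agree on {B, C} but differ on D, so {B, C} → D does not hold.

No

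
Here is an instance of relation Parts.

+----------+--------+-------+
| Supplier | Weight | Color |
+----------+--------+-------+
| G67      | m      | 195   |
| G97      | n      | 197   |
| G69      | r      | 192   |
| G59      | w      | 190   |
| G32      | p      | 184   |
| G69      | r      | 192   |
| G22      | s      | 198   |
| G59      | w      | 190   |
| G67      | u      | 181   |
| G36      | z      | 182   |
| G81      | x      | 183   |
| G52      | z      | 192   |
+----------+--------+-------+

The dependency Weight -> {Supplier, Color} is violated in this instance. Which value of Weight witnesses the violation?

Weight=m: 1 row → {Supplier,Color} = (G67, 195) ✓
Weight=n: 1 row → {Supplier,Color} = (G97, 197) ✓
Weight=r: 2 rows → {Supplier,Color} = (G69, 192), (G69, 192) ✓
Weight=w: 2 rows → {Supplier,Color} = (G59, 190), (G59, 190) ✓
Weight=p: 1 row → {Supplier,Color} = (G32, 184) ✓
Weight=s: 1 row → {Supplier,Color} = (G22, 198) ✓
Weight=u: 1 row → {Supplier,Color} = (G67, 181) ✓
Weight=z: 2 rows → {Supplier,Color} takes values {(G36, 182), (G52, 192)} — violation
Weight=x: 1 row → {Supplier,Color} = (G81, 183) ✓
The only Weight value with inconsistent RHS is Weight=z.

z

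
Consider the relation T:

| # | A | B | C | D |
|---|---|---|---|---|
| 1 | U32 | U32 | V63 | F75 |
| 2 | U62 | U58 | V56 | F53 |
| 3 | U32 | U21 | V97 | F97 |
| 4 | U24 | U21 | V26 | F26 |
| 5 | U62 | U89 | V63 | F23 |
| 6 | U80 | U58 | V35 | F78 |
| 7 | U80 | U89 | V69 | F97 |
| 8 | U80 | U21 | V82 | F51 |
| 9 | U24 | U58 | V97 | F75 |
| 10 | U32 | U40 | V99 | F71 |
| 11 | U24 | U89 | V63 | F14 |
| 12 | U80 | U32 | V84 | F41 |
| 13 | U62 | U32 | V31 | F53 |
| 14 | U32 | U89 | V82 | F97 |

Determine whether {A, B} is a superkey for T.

Yes

All 14 rows have distinct {A, B} values, so {A, B} → (all attributes) holds and {A, B} is a superkey.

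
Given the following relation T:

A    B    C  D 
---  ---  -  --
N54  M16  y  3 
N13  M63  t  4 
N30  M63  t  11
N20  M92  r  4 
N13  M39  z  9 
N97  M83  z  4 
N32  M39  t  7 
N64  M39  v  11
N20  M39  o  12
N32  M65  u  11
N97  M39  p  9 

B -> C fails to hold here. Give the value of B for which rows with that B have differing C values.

B=M16: 1 row → C = y ✓
B=M63: 2 rows → C = t, t ✓
B=M92: 1 row → C = r ✓
B=M39: 5 rows → C takes values {z, t, v, o, p} — violation
B=M83: 1 row → C = z ✓
B=M65: 1 row → C = u ✓
The only B value with inconsistent C is B=M39.

M39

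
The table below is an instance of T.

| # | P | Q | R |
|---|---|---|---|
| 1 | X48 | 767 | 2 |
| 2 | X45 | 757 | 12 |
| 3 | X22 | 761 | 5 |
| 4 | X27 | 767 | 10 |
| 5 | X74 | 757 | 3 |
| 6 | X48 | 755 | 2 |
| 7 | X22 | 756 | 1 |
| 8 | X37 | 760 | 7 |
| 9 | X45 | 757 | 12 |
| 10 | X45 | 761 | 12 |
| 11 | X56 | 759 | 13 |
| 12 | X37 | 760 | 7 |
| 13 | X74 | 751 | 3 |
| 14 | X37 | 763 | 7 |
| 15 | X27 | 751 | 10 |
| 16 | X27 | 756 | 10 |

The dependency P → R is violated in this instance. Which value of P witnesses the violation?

X22

P=X48: rows 1, 6 → R = 2, 2 ✓
P=X45: rows 2, 9, 10 → R = 12, 12, 12 ✓
P=X22: rows 3, 7 → R takes values {5, 1} — violation
P=X27: rows 4, 15, 16 → R = 10, 10, 10 ✓
P=X74: rows 5, 13 → R = 3, 3 ✓
P=X37: rows 8, 12, 14 → R = 7, 7, 7 ✓
P=X56: row 11 → R = 13 ✓
The only P value with inconsistent R is P=X22.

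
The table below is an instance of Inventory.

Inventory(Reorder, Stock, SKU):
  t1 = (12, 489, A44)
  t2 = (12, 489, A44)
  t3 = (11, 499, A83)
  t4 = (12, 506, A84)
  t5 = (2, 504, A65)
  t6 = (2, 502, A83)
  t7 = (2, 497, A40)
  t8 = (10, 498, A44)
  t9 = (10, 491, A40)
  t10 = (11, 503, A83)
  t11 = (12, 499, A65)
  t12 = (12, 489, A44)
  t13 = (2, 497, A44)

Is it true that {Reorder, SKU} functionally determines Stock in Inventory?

No

(Reorder=12, SKU=A44): rows 1, 2, 12 → Stock = 489, 489, 489 ✓
(Reorder=11, SKU=A83): rows 3, 10 → Stock takes values {499, 503} — violation
(Reorder=12, SKU=A84): row 4 → Stock = 506 ✓
(Reorder=2, SKU=A65): row 5 → Stock = 504 ✓
(Reorder=2, SKU=A83): row 6 → Stock = 502 ✓
(Reorder=2, SKU=A40): row 7 → Stock = 497 ✓
(Reorder=10, SKU=A44): row 8 → Stock = 498 ✓
(Reorder=10, SKU=A40): row 9 → Stock = 491 ✓
(Reorder=12, SKU=A65): row 11 → Stock = 499 ✓
(Reorder=2, SKU=A44): row 13 → Stock = 497 ✓
Two rows agree on {Reorder, SKU} but differ on Stock, so {Reorder, SKU} -> Stock does not hold.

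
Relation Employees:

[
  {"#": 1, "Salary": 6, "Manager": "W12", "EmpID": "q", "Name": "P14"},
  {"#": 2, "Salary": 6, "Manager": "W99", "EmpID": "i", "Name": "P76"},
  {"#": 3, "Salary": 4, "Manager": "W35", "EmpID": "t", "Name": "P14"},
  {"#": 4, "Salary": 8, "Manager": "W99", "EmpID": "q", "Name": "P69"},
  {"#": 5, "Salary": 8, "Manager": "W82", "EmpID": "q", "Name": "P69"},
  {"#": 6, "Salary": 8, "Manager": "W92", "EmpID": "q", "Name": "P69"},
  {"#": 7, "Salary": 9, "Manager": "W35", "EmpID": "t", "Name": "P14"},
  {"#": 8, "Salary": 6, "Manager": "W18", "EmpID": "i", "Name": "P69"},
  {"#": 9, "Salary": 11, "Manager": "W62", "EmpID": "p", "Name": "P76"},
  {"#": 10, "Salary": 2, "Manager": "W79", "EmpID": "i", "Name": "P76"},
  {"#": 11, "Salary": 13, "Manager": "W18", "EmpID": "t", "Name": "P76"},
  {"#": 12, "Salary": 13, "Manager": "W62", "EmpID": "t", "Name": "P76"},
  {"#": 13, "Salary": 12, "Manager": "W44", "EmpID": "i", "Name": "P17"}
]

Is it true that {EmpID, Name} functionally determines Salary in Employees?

No

(EmpID=q, Name=P14): row 1 → Salary = 6 ✓
(EmpID=i, Name=P76): rows 2, 10 → Salary takes values {6, 2} — violation
(EmpID=t, Name=P14): rows 3, 7 → Salary takes values {4, 9} — violation
(EmpID=q, Name=P69): rows 4, 5, 6 → Salary = 8, 8, 8 ✓
(EmpID=i, Name=P69): row 8 → Salary = 6 ✓
(EmpID=p, Name=P76): row 9 → Salary = 11 ✓
(EmpID=t, Name=P76): rows 11, 12 → Salary = 13, 13 ✓
(EmpID=i, Name=P17): row 13 → Salary = 12 ✓
Two rows agree on {EmpID, Name} but differ on Salary, so {EmpID, Name} -> Salary does not hold.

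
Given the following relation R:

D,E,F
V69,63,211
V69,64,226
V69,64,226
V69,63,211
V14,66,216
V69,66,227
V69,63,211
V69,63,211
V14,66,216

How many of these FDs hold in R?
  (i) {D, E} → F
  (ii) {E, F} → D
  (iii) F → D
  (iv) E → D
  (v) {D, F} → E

(i) {D, E} → F: every LHS value maps to a single RHS value — holds.
(ii) {E, F} → D: every LHS value maps to a single RHS value — holds.
(iii) F → D: every LHS value maps to a single RHS value — holds.
(iv) E → D: E=66: 3 rows → D takes values {V14, V69} — violation — fails.
(v) {D, F} → E: every LHS value maps to a single RHS value — holds.
4 of the 5 dependencies hold.

4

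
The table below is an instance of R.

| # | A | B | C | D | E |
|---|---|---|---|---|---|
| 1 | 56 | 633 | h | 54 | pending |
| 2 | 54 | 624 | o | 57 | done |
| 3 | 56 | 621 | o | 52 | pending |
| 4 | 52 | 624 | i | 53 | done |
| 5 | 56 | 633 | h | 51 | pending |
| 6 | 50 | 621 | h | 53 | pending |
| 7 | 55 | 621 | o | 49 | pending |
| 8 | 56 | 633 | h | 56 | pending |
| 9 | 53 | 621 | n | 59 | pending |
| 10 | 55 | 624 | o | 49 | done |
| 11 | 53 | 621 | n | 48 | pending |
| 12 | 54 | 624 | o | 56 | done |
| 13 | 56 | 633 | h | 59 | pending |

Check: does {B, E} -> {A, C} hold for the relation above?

No

(B=633, E=pending): rows 1, 5, 8, 13 → {A,C} = (56, h), (56, h), (56, h), (56, h) ✓
(B=624, E=done): rows 2, 4, 10, 12 → {A,C} takes values {(54, o), (52, i), (55, o)} — violation
(B=621, E=pending): rows 3, 6, 7, 9, 11 → {A,C} takes values {(56, o), (50, h), (55, o), (53, n)} — violation
Two rows agree on {B, E} but differ on {A, C}, so {B, E} -> {A, C} does not hold.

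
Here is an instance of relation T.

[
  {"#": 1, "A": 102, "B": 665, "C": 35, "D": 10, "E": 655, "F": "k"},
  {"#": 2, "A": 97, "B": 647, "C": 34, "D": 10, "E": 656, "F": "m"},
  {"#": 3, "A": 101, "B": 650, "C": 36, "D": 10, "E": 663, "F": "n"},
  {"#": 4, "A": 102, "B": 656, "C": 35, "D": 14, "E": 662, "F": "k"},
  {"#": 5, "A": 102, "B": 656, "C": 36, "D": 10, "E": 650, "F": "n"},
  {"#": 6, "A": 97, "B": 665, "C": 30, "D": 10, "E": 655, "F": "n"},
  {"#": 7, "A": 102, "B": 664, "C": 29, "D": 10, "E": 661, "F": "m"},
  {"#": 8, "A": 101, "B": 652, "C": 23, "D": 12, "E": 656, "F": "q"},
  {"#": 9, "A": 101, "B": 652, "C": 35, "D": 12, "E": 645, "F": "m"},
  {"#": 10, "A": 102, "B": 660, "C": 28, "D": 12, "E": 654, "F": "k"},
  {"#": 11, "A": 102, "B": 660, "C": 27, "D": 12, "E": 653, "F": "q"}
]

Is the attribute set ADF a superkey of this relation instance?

Yes

All 11 rows have distinct ADF values, so ADF → (all attributes) holds and ADF is a superkey.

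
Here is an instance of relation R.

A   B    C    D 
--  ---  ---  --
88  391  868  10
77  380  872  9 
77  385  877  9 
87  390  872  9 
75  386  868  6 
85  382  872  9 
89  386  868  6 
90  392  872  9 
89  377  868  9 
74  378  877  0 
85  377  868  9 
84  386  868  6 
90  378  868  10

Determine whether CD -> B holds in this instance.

No

(C=868, D=10): 2 rows → B takes values {391, 378} — violation
(C=872, D=9): 4 rows → B takes values {380, 390, 382, 392} — violation
(C=877, D=9): 1 row → B = 385 ✓
(C=868, D=6): 3 rows → B = 386, 386, 386 ✓
(C=868, D=9): 2 rows → B = 377, 377 ✓
(C=877, D=0): 1 row → B = 378 ✓
Two rows agree on CD but differ on B, so CD -> B does not hold.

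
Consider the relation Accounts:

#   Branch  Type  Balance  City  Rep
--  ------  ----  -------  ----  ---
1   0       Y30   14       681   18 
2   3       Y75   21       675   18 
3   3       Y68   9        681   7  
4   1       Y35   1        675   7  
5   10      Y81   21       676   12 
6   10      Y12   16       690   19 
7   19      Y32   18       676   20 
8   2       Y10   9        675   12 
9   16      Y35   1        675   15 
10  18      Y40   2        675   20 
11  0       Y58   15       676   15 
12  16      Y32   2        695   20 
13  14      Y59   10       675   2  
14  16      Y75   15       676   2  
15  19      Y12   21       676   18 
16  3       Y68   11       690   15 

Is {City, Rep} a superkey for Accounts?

All 16 rows have distinct {City, Rep} values, so {City, Rep} → (all attributes) holds and {City, Rep} is a superkey.

Yes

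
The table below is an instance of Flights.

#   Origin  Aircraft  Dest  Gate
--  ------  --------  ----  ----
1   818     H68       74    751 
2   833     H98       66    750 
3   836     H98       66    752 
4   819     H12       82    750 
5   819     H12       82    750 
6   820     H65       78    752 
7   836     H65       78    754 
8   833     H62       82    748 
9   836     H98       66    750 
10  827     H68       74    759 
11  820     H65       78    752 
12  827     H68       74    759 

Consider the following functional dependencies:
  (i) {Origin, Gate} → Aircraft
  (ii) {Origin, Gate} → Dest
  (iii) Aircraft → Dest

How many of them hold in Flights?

3

(i) {Origin, Gate} → Aircraft: every LHS value maps to a single RHS value — holds.
(ii) {Origin, Gate} → Dest: every LHS value maps to a single RHS value — holds.
(iii) Aircraft → Dest: every LHS value maps to a single RHS value — holds.
3 of the 3 dependencies hold.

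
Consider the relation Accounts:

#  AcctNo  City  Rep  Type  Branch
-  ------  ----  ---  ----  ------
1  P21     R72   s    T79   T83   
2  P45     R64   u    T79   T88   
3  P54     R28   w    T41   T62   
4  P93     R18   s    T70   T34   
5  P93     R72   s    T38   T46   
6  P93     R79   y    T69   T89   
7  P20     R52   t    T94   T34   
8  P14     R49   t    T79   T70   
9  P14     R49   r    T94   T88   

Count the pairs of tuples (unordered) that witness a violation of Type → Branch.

4

Type=T79: violating pairs (1,2), (1,8), (2,8) — 3 pairs.
Type=T94: violating pairs (7,9) — 1 pair.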